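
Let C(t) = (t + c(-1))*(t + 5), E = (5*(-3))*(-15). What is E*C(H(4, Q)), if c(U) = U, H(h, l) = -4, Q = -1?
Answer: -1125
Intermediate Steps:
E = 225 (E = -15*(-15) = 225)
C(t) = (-1 + t)*(5 + t) (C(t) = (t - 1)*(t + 5) = (-1 + t)*(5 + t))
E*C(H(4, Q)) = 225*(-5 + (-4)² + 4*(-4)) = 225*(-5 + 16 - 16) = 225*(-5) = -1125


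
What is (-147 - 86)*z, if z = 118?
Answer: -27494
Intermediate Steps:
(-147 - 86)*z = (-147 - 86)*118 = -233*118 = -27494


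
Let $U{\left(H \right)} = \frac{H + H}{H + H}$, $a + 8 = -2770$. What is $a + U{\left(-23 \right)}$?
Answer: $-2777$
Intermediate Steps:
$a = -2778$ ($a = -8 - 2770 = -2778$)
$U{\left(H \right)} = 1$ ($U{\left(H \right)} = \frac{2 H}{2 H} = 2 H \frac{1}{2 H} = 1$)
$a + U{\left(-23 \right)} = -2778 + 1 = -2777$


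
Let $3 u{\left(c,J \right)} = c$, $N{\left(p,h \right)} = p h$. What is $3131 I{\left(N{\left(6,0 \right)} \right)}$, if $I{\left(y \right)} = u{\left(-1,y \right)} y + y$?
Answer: $0$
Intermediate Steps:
$N{\left(p,h \right)} = h p$
$u{\left(c,J \right)} = \frac{c}{3}$
$I{\left(y \right)} = \frac{2 y}{3}$ ($I{\left(y \right)} = \frac{1}{3} \left(-1\right) y + y = - \frac{y}{3} + y = \frac{2 y}{3}$)
$3131 I{\left(N{\left(6,0 \right)} \right)} = 3131 \frac{2 \cdot 0 \cdot 6}{3} = 3131 \cdot \frac{2}{3} \cdot 0 = 3131 \cdot 0 = 0$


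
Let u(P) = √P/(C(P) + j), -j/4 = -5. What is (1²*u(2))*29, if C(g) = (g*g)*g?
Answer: 29*√2/28 ≈ 1.4647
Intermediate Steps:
j = 20 (j = -4*(-5) = 20)
C(g) = g³ (C(g) = g²*g = g³)
u(P) = √P/(20 + P³) (u(P) = √P/(P³ + 20) = √P/(20 + P³))
(1²*u(2))*29 = (1²*(√2/(20 + 2³)))*29 = (1*(√2/(20 + 8)))*29 = (1*(√2/28))*29 = (√2/28)*29 = 29*√2/28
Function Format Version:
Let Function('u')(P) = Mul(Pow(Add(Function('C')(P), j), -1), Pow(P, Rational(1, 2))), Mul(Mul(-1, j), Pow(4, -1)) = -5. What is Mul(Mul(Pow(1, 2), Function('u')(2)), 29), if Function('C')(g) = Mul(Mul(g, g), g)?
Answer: Mul(Rational(29, 28), Pow(2, Rational(1, 2))) ≈ 1.4647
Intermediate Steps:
j = 20 (j = Mul(-4, -5) = 20)
Function('C')(g) = Pow(g, 3) (Function('C')(g) = Mul(Pow(g, 2), g) = Pow(g, 3))
Function('u')(P) = Mul(Pow(P, Rational(1, 2)), Pow(Add(20, Pow(P, 3)), -1)) (Function('u')(P) = Mul(Pow(Add(Pow(P, 3), 20), -1), Pow(P, Rational(1, 2))) = Mul(Pow(Add(20, Pow(P, 3)), -1), Pow(P, Rational(1, 2))) = Mul(Pow(P, Rational(1, 2)), Pow(Add(20, Pow(P, 3)), -1)))
Mul(Mul(Pow(1, 2), Function('u')(2)), 29) = Mul(Mul(Pow(1, 2), Mul(Pow(2, Rational(1, 2)), Pow(Add(20, Pow(2, 3)), -1))), 29) = Mul(Mul(1, Mul(Pow(2, Rational(1, 2)), Pow(Add(20, 8), -1))), 29) = Mul(Mul(1, Mul(Pow(2, Rational(1, 2)), Pow(28, -1))), 29) = Mul(Mul(1, Mul(Pow(2, Rational(1, 2)), Rational(1, 28))), 29) = Mul(Mul(1, Mul(Rational(1, 28), Pow(2, Rational(1, 2)))), 29) = Mul(Mul(Rational(1, 28), Pow(2, Rational(1, 2))), 29) = Mul(Rational(29, 28), Pow(2, Rational(1, 2)))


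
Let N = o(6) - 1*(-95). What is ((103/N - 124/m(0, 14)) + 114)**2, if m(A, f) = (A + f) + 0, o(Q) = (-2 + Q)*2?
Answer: 552049/49 ≈ 11266.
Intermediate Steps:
o(Q) = -4 + 2*Q
m(A, f) = A + f
N = 103 (N = (-4 + 2*6) - 1*(-95) = (-4 + 12) + 95 = 8 + 95 = 103)
((103/N - 124/m(0, 14)) + 114)**2 = ((103/103 - 124/(0 + 14)) + 114)**2 = ((103*(1/103) - 124/14) + 114)**2 = ((1 - 124*1/14) + 114)**2 = ((1 - 62/7) + 114)**2 = (-55/7 + 114)**2 = (743/7)**2 = 552049/49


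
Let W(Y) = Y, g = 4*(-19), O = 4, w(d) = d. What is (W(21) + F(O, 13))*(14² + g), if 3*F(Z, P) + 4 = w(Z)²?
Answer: 3000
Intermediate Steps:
g = -76
F(Z, P) = -4/3 + Z²/3
(W(21) + F(O, 13))*(14² + g) = (21 + (-4/3 + (⅓)*4²))*(14² - 76) = (21 + (-4/3 + (⅓)*16))*(196 - 76) = (21 + (-4/3 + 16/3))*120 = (21 + 4)*120 = 25*120 = 3000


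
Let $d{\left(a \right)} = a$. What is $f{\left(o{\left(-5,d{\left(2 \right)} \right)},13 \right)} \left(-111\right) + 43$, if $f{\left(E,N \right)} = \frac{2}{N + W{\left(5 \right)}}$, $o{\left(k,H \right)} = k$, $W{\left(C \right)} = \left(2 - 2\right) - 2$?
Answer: $\frac{251}{11} \approx 22.818$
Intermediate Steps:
$W{\left(C \right)} = -2$ ($W{\left(C \right)} = 0 - 2 = -2$)
$f{\left(E,N \right)} = \frac{2}{-2 + N}$ ($f{\left(E,N \right)} = \frac{2}{N - 2} = \frac{2}{-2 + N}$)
$f{\left(o{\left(-5,d{\left(2 \right)} \right)},13 \right)} \left(-111\right) + 43 = \frac{2}{-2 + 13} \left(-111\right) + 43 = \frac{2}{11} \left(-111\right) + 43 = - \frac{222}{11} + 43 = \frac{251}{11}$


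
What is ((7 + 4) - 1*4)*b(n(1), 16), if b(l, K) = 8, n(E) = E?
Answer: 56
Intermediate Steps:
((7 + 4) - 1*4)*b(n(1), 16) = ((7 + 4) - 1*4)*8 = (11 - 4)*8 = 7*8 = 56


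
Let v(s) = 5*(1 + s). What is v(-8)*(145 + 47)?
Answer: -6720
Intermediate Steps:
v(s) = 5 + 5*s
v(-8)*(145 + 47) = (5 + 5*(-8))*(145 + 47) = (5 - 40)*192 = -35*192 = -6720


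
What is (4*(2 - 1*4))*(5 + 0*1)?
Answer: -40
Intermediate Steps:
(4*(2 - 1*4))*(5 + 0*1) = (4*(2 - 4))*(5 + 0) = (4*(-2))*5 = -8*5 = -40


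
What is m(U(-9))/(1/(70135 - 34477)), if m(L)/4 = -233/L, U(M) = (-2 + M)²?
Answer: -33233256/121 ≈ -2.7466e+5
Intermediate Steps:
m(L) = -932/L (m(L) = 4*(-233/L) = -932/L)
m(U(-9))/(1/(70135 - 34477)) = (-932/(-2 - 9)²)/(1/(70135 - 34477)) = (-932/((-11)²))/(1/35658) = (-932/121)/(1/35658) = -932*1/121*35658 = -932/121*35658 = -33233256/121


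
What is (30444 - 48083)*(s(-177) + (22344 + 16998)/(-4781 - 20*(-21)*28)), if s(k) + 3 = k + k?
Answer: 43253667879/6979 ≈ 6.1977e+6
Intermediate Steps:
s(k) = -3 + 2*k (s(k) = -3 + (k + k) = -3 + 2*k)
(30444 - 48083)*(s(-177) + (22344 + 16998)/(-4781 - 20*(-21)*28)) = (30444 - 48083)*((-3 + 2*(-177)) + (22344 + 16998)/(-4781 - 20*(-21)*28)) = -17639*((-3 - 354) + 39342/(-4781 + 420*28)) = -17639*(-357 + 39342/(-4781 + 11760)) = -17639*(-357 + 39342/6979) = -17639*(-2452161/6979) = 43253667879/6979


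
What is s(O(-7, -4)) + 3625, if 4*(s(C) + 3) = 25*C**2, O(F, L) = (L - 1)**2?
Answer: 30113/4 ≈ 7528.3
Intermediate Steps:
O(F, L) = (-1 + L)**2
s(C) = -3 + 25*C**2/4 (s(C) = -3 + (25*C**2)/4 = -3 + 25*C**2/4)
s(O(-7, -4)) + 3625 = (-3 + 25*((-1 - 4)**2)**2/4) + 3625 = (-3 + 25*((-5)**2)**2/4) + 3625 = (-3 + (25/4)*25**2) + 3625 = (-3 + (25/4)*625) + 3625 = (-3 + 15625/4) + 3625 = 15613/4 + 3625 = 30113/4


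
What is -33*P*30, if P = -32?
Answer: 31680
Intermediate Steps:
-33*P*30 = -33*(-32)*30 = 1056*30 = 31680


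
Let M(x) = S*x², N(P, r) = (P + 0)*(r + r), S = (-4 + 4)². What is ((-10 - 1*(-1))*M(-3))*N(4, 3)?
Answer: 0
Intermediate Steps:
S = 0 (S = 0² = 0)
N(P, r) = 2*P*r (N(P, r) = P*(2*r) = 2*P*r)
M(x) = 0 (M(x) = 0*x² = 0)
((-10 - 1*(-1))*M(-3))*N(4, 3) = ((-10 - 1*(-1))*0)*(2*4*3) = ((-10 + 1)*0)*24 = -9*0*24 = 0*24 = 0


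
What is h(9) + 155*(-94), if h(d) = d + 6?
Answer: -14555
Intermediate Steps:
h(d) = 6 + d
h(9) + 155*(-94) = (6 + 9) + 155*(-94) = 15 - 14570 = -14555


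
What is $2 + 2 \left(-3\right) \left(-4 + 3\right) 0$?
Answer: $2$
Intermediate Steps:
$2 + 2 \left(-3\right) \left(-4 + 3\right) 0 = 2 + \left(-6\right) \left(-1\right) 0 = 2 + 6 \cdot 0 = 2 + 0 = 2$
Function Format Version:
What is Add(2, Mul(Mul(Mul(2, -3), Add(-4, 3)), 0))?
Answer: 2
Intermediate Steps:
Add(2, Mul(Mul(Mul(2, -3), Add(-4, 3)), 0)) = Add(2, Mul(Mul(-6, -1), 0)) = Add(2, Mul(6, 0)) = Add(2, 0) = 2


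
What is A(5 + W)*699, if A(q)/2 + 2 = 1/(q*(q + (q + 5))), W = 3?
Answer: -78055/28 ≈ -2787.7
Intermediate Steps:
A(q) = -4 + 2/(q*(5 + 2*q)) (A(q) = -4 + 2/((q*(q + (q + 5)))) = -4 + 2/((q*(q + (5 + q)))) = -4 + 2/((q*(5 + 2*q))) = -4 + 2*(1/(q*(5 + 2*q))) = -4 + 2/(q*(5 + 2*q)))
A(5 + W)*699 = (2*(1 - 10*(5 + 3) - 4*(5 + 3)**2)/((5 + 3)*(5 + 2*(5 + 3))))*699 = (2*(1 - 10*8 - 4*8**2)/(8*(5 + 2*8)))*699 = (2*(1/8)*(1 - 80 - 4*64)/(5 + 16))*699 = (2*(1/8)*(1 - 80 - 256)/21)*699 = (2*(1/8)*(1/21)*(-335))*699 = -335/84*699 = -78055/28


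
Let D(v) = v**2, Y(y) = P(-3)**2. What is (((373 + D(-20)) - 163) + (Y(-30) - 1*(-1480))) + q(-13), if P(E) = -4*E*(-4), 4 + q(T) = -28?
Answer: 4362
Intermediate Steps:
q(T) = -32 (q(T) = -4 - 28 = -32)
P(E) = 16*E
Y(y) = 2304 (Y(y) = (16*(-3))**2 = (-48)**2 = 2304)
(((373 + D(-20)) - 163) + (Y(-30) - 1*(-1480))) + q(-13) = (((373 + (-20)**2) - 163) + (2304 - 1*(-1480))) - 32 = (((373 + 400) - 163) + (2304 + 1480)) - 32 = ((773 - 163) + 3784) - 32 = (610 + 3784) - 32 = 4394 - 32 = 4362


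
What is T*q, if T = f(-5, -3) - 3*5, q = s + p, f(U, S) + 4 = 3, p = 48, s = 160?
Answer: -3328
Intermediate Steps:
f(U, S) = -1 (f(U, S) = -4 + 3 = -1)
q = 208 (q = 160 + 48 = 208)
T = -16 (T = -1 - 3*5 = -1 - 15 = -16)
T*q = -16*208 = -3328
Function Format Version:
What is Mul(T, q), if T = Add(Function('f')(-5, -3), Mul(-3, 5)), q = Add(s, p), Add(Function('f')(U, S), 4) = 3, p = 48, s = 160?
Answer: -3328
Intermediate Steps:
Function('f')(U, S) = -1 (Function('f')(U, S) = Add(-4, 3) = -1)
q = 208 (q = Add(160, 48) = 208)
T = -16 (T = Add(-1, Mul(-3, 5)) = Add(-1, -15) = -16)
Mul(T, q) = Mul(-16, 208) = -3328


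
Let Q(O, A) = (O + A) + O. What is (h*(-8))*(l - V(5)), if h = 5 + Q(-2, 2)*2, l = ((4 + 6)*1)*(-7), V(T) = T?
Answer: 600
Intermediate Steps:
Q(O, A) = A + 2*O (Q(O, A) = (A + O) + O = A + 2*O)
l = -70 (l = (10*1)*(-7) = 10*(-7) = -70)
h = 1 (h = 5 + (2 + 2*(-2))*2 = 5 + (2 - 4)*2 = 5 - 2*2 = 5 - 4 = 1)
(h*(-8))*(l - V(5)) = (1*(-8))*(-70 - 1*5) = -8*(-70 - 5) = -8*(-75) = 600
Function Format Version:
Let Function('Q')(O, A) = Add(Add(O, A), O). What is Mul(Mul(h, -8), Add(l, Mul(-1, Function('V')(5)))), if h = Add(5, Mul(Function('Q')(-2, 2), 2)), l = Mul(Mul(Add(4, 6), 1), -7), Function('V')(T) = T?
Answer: 600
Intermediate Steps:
Function('Q')(O, A) = Add(A, Mul(2, O)) (Function('Q')(O, A) = Add(Add(A, O), O) = Add(A, Mul(2, O)))
l = -70 (l = Mul(Mul(10, 1), -7) = Mul(10, -7) = -70)
h = 1 (h = Add(5, Mul(Add(2, Mul(2, -2)), 2)) = Add(5, Mul(Add(2, -4), 2)) = Add(5, Mul(-2, 2)) = Add(5, -4) = 1)
Mul(Mul(h, -8), Add(l, Mul(-1, Function('V')(5)))) = Mul(Mul(1, -8), Add(-70, Mul(-1, 5))) = Mul(-8, Add(-70, -5)) = Mul(-8, -75) = 600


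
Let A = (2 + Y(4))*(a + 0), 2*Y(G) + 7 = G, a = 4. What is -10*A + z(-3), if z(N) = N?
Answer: -23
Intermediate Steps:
Y(G) = -7/2 + G/2
A = 2 (A = (2 + (-7/2 + (1/2)*4))*(4 + 0) = (2 + (-7/2 + 2))*4 = (2 - 3/2)*4 = (1/2)*4 = 2)
-10*A + z(-3) = -10*2 - 3 = -20 - 3 = -23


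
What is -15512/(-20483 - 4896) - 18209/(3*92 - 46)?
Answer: -458558451/5837170 ≈ -78.558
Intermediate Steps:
-15512/(-20483 - 4896) - 18209/(3*92 - 46) = -15512/(-25379) - 18209/(276 - 46) = -15512*(-1/25379) - 18209/230 = 15512/25379 - 18209*1/230 = 15512/25379 - 18209/230 = -458558451/5837170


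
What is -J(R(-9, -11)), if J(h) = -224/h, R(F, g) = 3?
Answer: 224/3 ≈ 74.667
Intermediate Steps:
-J(R(-9, -11)) = -(-224)/3 = -1*(-224/3) = 224/3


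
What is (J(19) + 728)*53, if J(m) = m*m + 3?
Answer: 57876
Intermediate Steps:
J(m) = 3 + m**2 (J(m) = m**2 + 3 = 3 + m**2)
(J(19) + 728)*53 = ((3 + 19**2) + 728)*53 = ((3 + 361) + 728)*53 = (364 + 728)*53 = 1092*53 = 57876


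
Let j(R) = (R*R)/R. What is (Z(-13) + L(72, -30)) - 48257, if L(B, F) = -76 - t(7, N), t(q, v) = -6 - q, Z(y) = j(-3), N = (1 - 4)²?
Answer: -48323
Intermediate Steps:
j(R) = R (j(R) = R²/R = R)
N = 9 (N = (-3)² = 9)
Z(y) = -3
L(B, F) = -63 (L(B, F) = -76 - (-6 - 1*7) = -76 - (-6 - 7) = -76 - 1*(-13) = -76 + 13 = -63)
(Z(-13) + L(72, -30)) - 48257 = (-3 - 63) - 48257 = -66 - 48257 = -48323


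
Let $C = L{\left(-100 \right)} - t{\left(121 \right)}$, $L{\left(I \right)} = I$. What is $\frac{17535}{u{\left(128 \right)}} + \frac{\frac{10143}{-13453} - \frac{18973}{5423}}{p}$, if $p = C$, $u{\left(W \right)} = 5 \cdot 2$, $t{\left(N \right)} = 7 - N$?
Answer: $\frac{162788840143}{92852606} \approx 1753.2$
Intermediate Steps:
$u{\left(W \right)} = 10$
$C = 14$ ($C = -100 - \left(7 - 121\right) = -100 - -114 = -100 + 114 = 14$)
$p = 14$
$\frac{17535}{u{\left(128 \right)}} + \frac{\frac{10143}{-13453} - \frac{18973}{5423}}{p} = \frac{17535}{10} + \frac{\frac{10143}{-13453} - \frac{18973}{5423}}{14} = 17535 \cdot \frac{1}{10} + \left(10143 \left(- \frac{1}{13453}\right) - \frac{18973}{5423}\right) \frac{1}{14} = \frac{3507}{2} + \left(- \frac{10143}{13453} - \frac{18973}{5423}\right) \frac{1}{14} = \frac{3507}{2} - \frac{14102239}{46426303} = \frac{162788840143}{92852606}$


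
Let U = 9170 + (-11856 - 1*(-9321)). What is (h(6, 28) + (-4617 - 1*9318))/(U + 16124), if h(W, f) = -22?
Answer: -13957/22759 ≈ -0.61325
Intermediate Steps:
U = 6635 (U = 9170 + (-11856 + 9321) = 9170 - 2535 = 6635)
(h(6, 28) + (-4617 - 1*9318))/(U + 16124) = (-22 + (-4617 - 1*9318))/(6635 + 16124) = (-22 + (-4617 - 9318))/22759 = (-22 - 13935)*(1/22759) = -13957*1/22759 = -13957/22759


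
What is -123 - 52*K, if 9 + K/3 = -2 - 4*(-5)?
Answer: -1527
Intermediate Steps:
K = 27 (K = -27 + 3*(-2 - 4*(-5)) = -27 + 3*(-2 + 20) = -27 + 3*18 = -27 + 54 = 27)
-123 - 52*K = -123 - 52*27 = -123 - 1404 = -1527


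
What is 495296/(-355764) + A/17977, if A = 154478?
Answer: 11513443750/1598892357 ≈ 7.2009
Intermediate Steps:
495296/(-355764) + A/17977 = 495296/(-355764) + 154478/17977 = 495296*(-1/355764) + 154478*(1/17977) = -123824/88941 + 154478/17977 = 11513443750/1598892357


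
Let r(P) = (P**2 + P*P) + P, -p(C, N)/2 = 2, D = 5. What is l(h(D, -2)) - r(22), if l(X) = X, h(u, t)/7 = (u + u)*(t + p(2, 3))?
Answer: -1410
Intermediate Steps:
p(C, N) = -4 (p(C, N) = -2*2 = -4)
h(u, t) = 14*u*(-4 + t) (h(u, t) = 7*((u + u)*(t - 4)) = 7*((2*u)*(-4 + t)) = 7*(2*u*(-4 + t)) = 14*u*(-4 + t))
r(P) = P + 2*P**2 (r(P) = (P**2 + P**2) + P = 2*P**2 + P = P + 2*P**2)
l(h(D, -2)) - r(22) = 14*5*(-4 - 2) - 22*(1 + 2*22) = 14*5*(-6) - 22*(1 + 44) = -420 - 22*45 = -420 - 1*990 = -420 - 990 = -1410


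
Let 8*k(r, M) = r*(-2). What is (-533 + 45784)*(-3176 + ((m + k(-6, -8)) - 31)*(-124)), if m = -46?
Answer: 279922686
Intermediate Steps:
k(r, M) = -r/4 (k(r, M) = (r*(-2))/8 = (-2*r)/8 = -r/4)
(-533 + 45784)*(-3176 + ((m + k(-6, -8)) - 31)*(-124)) = (-533 + 45784)*(-3176 + ((-46 - 1/4*(-6)) - 31)*(-124)) = 45251*(-3176 + ((-46 + 3/2) - 31)*(-124)) = 45251*(-3176 + (-89/2 - 31)*(-124)) = 45251*(-3176 - 151/2*(-124)) = 45251*(-3176 + 9362) = 45251*6186 = 279922686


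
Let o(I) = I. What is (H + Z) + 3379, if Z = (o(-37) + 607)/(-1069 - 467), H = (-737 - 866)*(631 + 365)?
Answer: -407861599/256 ≈ -1.5932e+6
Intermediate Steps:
H = -1596588 (H = -1603*996 = -1596588)
Z = -95/256 (Z = (-37 + 607)/(-1069 - 467) = 570/(-1536) = 570*(-1/1536) = -95/256 ≈ -0.37109)
(H + Z) + 3379 = (-1596588 - 95/256) + 3379 = -408726623/256 + 3379 = -407861599/256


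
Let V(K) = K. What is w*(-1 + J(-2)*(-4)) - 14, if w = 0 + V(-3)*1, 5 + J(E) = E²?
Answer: -23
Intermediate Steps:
J(E) = -5 + E²
w = -3 (w = 0 - 3*1 = 0 - 3 = -3)
w*(-1 + J(-2)*(-4)) - 14 = -3*(-1 + (-5 + (-2)²)*(-4)) - 14 = -3*(-1 + (-5 + 4)*(-4)) - 14 = -3*(-1 - 1*(-4)) - 14 = -3*(-1 + 4) - 14 = -3*3 - 14 = -9 - 14 = -23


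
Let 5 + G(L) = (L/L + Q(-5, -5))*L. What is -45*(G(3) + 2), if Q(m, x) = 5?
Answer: -675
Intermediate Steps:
G(L) = -5 + 6*L (G(L) = -5 + (L/L + 5)*L = -5 + (1 + 5)*L = -5 + 6*L)
-45*(G(3) + 2) = -45*((-5 + 6*3) + 2) = -45*((-5 + 18) + 2) = -45*(13 + 2) = -45*15 = -675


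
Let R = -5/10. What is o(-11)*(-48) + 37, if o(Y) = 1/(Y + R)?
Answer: 947/23 ≈ 41.174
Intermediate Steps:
R = -½ (R = -5*⅒ = -½ ≈ -0.50000)
o(Y) = 1/(-½ + Y) (o(Y) = 1/(Y - ½) = 1/(-½ + Y))
o(-11)*(-48) + 37 = (2/(-1 + 2*(-11)))*(-48) + 37 = (2/(-1 - 22))*(-48) + 37 = (2/(-23))*(-48) + 37 = (2*(-1/23))*(-48) + 37 = -2/23*(-48) + 37 = 96/23 + 37 = 947/23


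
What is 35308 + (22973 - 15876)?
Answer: 42405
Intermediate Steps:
35308 + (22973 - 15876) = 35308 + 7097 = 42405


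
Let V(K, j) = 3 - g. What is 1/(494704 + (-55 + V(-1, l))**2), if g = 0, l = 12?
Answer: 1/497408 ≈ 2.0104e-6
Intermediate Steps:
V(K, j) = 3 (V(K, j) = 3 - 1*0 = 3 + 0 = 3)
1/(494704 + (-55 + V(-1, l))**2) = 1/(494704 + (-55 + 3)**2) = 1/(494704 + (-52)**2) = 1/(494704 + 2704) = 1/497408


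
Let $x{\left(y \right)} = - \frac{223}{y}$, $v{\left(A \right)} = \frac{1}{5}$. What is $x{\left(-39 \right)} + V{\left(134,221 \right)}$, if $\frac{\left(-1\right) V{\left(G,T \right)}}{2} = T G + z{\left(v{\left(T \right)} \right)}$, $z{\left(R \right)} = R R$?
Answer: $- \frac{57741803}{975} \approx -59222.0$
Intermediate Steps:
$v{\left(A \right)} = \frac{1}{5}$
$z{\left(R \right)} = R^{2}$
$V{\left(G,T \right)} = - \frac{2}{25} - 2 G T$ ($V{\left(G,T \right)} = - 2 \left(T G + \left(\frac{1}{5}\right)^{2}\right) = - 2 \left(G T + \frac{1}{25}\right) = - 2 \left(\frac{1}{25} + G T\right) = - \frac{2}{25} - 2 G T$)
$x{\left(-39 \right)} + V{\left(134,221 \right)} = - \frac{223}{-39} - \left(\frac{2}{25} + 268 \cdot 221\right) = \left(-223\right) \left(- \frac{1}{39}\right) - \frac{1480702}{25} = \frac{223}{39} - \frac{1480702}{25} = - \frac{57741803}{975}$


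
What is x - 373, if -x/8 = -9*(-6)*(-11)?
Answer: 4379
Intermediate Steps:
x = 4752 (x = -8*(-9*(-6))*(-11) = -432*(-11) = -8*(-594) = 4752)
x - 373 = 4752 - 373 = 4379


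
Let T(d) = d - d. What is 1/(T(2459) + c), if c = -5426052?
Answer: -1/5426052 ≈ -1.8430e-7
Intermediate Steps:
T(d) = 0
1/(T(2459) + c) = 1/(0 - 5426052) = 1/(-5426052) = -1/5426052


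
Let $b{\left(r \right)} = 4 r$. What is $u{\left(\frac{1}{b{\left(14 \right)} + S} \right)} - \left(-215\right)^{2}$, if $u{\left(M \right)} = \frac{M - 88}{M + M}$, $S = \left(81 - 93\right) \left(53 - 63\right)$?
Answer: $- \frac{107937}{2} \approx -53969.0$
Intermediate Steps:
$S = 120$ ($S = \left(-12\right) \left(-10\right) = 120$)
$u{\left(M \right)} = \frac{-88 + M}{2 M}$
$u{\left(\frac{1}{b{\left(14 \right)} + S} \right)} - \left(-215\right)^{2} = \frac{-88 + \frac{1}{4 \cdot 14 + 120}}{2 \frac{1}{4 \cdot 14 + 120}} - \left(-215\right)^{2} = \frac{-88 + \frac{1}{56 + 120}}{2 \frac{1}{56 + 120}} - 46225 = \frac{-88 + \frac{1}{176}}{2 \cdot \frac{1}{176}} - 46225 = \frac{\frac{1}{\frac{1}{176}} \left(-88 + \frac{1}{176}\right)}{2} - 46225 = \frac{1}{2} \cdot 176 \left(- \frac{15487}{176}\right) - 46225 = - \frac{15487}{2} - 46225 = - \frac{107937}{2}$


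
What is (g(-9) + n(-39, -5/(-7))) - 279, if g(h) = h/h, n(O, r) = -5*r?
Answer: -1971/7 ≈ -281.57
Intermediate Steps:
g(h) = 1
(g(-9) + n(-39, -5/(-7))) - 279 = (1 - (-25)/(-7)) - 279 = (1 - (-25)*(-1)/7) - 279 = (1 - 5*5/7) - 279 = (1 - 25/7) - 279 = -18/7 - 279 = -1971/7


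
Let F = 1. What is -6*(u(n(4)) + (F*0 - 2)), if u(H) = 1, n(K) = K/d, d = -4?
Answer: 6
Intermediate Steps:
n(K) = -K/4 (n(K) = K/(-4) = K*(-¼) = -K/4)
-6*(u(n(4)) + (F*0 - 2)) = -6*(1 + (1*0 - 2)) = -6*(1 + (0 - 2)) = -6*(1 - 2) = -6*(-1) = 6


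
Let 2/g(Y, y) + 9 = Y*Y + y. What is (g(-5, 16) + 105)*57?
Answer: 95817/16 ≈ 5988.6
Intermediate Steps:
g(Y, y) = 2/(-9 + y + Y**2) (g(Y, y) = 2/(-9 + (Y*Y + y)) = 2/(-9 + (Y**2 + y)) = 2/(-9 + (y + Y**2)) = 2/(-9 + y + Y**2))
(g(-5, 16) + 105)*57 = (2/(-9 + 16 + (-5)**2) + 105)*57 = (2/(-9 + 16 + 25) + 105)*57 = (2/32 + 105)*57 = (2*(1/32) + 105)*57 = (1/16 + 105)*57 = (1681/16)*57 = 95817/16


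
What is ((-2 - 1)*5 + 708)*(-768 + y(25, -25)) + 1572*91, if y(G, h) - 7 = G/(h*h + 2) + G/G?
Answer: -7288407/19 ≈ -3.8360e+5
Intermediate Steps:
y(G, h) = 8 + G/(2 + h**2) (y(G, h) = 7 + (G/(h*h + 2) + G/G) = 7 + (G/(h**2 + 2) + 1) = 7 + (G/(2 + h**2) + 1) = 7 + (1 + G/(2 + h**2)) = 8 + G/(2 + h**2))
((-2 - 1)*5 + 708)*(-768 + y(25, -25)) + 1572*91 = ((-2 - 1)*5 + 708)*(-768 + (16 + 25 + 8*(-25)**2)/(2 + (-25)**2)) + 1572*91 = (-3*5 + 708)*(-768 + (16 + 25 + 8*625)/(2 + 625)) + 143052 = (-15 + 708)*(-768 + (16 + 25 + 5000)/627) + 143052 = 693*(-768 + (1/627)*5041) + 143052 = 693*(-768 + 5041/627) + 143052 = 693*(-476495/627) + 143052 = -10006395/19 + 143052 = -7288407/19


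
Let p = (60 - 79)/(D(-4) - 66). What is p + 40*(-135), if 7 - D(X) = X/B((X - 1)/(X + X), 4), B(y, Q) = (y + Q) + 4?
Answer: -21809289/4039 ≈ -5399.7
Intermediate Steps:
B(y, Q) = 4 + Q + y (B(y, Q) = (Q + y) + 4 = 4 + Q + y)
D(X) = 7 - X/(8 + (-1 + X)/(2*X)) (D(X) = 7 - X/(4 + 4 + (X - 1)/(X + X)) = 7 - X/(4 + 4 + (-1 + X)/((2*X))) = 7 - X/(4 + 4 + (-1 + X)*(1/(2*X))) = 7 - X/(4 + 4 + (-1 + X)/(2*X)) = 7 - X/(8 + (-1 + X)/(2*X)))
p = 1311/4039 (p = (60 - 79)/((-7 - 2*(-4)² + 119*(-4))/(-1 + 17*(-4)) - 66) = -19/((-7 - 2*16 - 476)/(-1 - 68) - 66) = -19/((-7 - 32 - 476)/(-69) - 66) = -19/(-1/69*(-515) - 66) = -19/(515/69 - 66) = -19/(-4039/69) = -19*(-69/4039) = 1311/4039 ≈ 0.32459)
p + 40*(-135) = 1311/4039 + 40*(-135) = 1311/4039 - 5400 = -21809289/4039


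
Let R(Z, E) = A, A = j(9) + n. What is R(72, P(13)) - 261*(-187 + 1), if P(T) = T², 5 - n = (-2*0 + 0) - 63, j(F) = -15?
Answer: 48599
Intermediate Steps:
n = 68 (n = 5 - ((-2*0 + 0) - 63) = 5 - ((0 + 0) - 63) = 5 - (0 - 63) = 5 - 1*(-63) = 5 + 63 = 68)
A = 53 (A = -15 + 68 = 53)
R(Z, E) = 53
R(72, P(13)) - 261*(-187 + 1) = 53 - 261*(-187 + 1) = 53 - 261*(-186) = 53 - 1*(-48546) = 53 + 48546 = 48599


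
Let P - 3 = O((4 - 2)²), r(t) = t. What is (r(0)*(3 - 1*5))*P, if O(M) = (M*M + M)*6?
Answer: 0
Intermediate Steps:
O(M) = 6*M + 6*M² (O(M) = (M² + M)*6 = (M + M²)*6 = 6*M + 6*M²)
P = 123 (P = 3 + 6*(4 - 2)²*(1 + (4 - 2)²) = 3 + 6*2²*(1 + 2²) = 3 + 6*4*(1 + 4) = 3 + 6*4*5 = 3 + 120 = 123)
(r(0)*(3 - 1*5))*P = (0*(3 - 1*5))*123 = (0*(3 - 5))*123 = (0*(-2))*123 = 0*123 = 0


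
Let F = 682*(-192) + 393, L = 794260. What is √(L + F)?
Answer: √663709 ≈ 814.68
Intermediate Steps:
F = -130551 (F = -130944 + 393 = -130551)
√(L + F) = √(794260 - 130551) = √663709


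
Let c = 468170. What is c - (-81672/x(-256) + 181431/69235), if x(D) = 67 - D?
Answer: 10475237192557/22362905 ≈ 4.6842e+5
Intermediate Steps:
c - (-81672/x(-256) + 181431/69235) = 468170 - (-81672/(67 - 1*(-256)) + 181431/69235) = 468170 - (-81672/(67 + 256) + 181431*(1/69235)) = 468170 - (-81672/323 + 181431/69235) = 468170 - 1*(-5595958707/22362905) = 468170 + 5595958707/22362905 = 10475237192557/22362905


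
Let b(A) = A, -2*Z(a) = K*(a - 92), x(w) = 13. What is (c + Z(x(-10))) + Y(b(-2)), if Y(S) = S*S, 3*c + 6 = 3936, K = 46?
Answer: 3131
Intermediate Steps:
c = 1310 (c = -2 + (1/3)*3936 = -2 + 1312 = 1310)
Z(a) = 2116 - 23*a (Z(a) = -23*(a - 92) = -23*(-92 + a) = -(-4232 + 46*a)/2 = 2116 - 23*a)
Y(S) = S**2
(c + Z(x(-10))) + Y(b(-2)) = (1310 + (2116 - 23*13)) + (-2)**2 = (1310 + (2116 - 299)) + 4 = (1310 + 1817) + 4 = 3127 + 4 = 3131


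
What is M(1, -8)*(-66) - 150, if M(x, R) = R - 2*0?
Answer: 378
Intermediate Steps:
M(x, R) = R (M(x, R) = R - 1*0 = R + 0 = R)
M(1, -8)*(-66) - 150 = -8*(-66) - 150 = 528 - 150 = 378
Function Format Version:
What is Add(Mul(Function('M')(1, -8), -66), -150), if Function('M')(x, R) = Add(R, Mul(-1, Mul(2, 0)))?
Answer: 378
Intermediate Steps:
Function('M')(x, R) = R (Function('M')(x, R) = Add(R, Mul(-1, 0)) = Add(R, 0) = R)
Add(Mul(Function('M')(1, -8), -66), -150) = Add(Mul(-8, -66), -150) = Add(528, -150) = 378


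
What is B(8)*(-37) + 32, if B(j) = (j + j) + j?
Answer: -856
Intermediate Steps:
B(j) = 3*j (B(j) = 2*j + j = 3*j)
B(8)*(-37) + 32 = (3*8)*(-37) + 32 = 24*(-37) + 32 = -888 + 32 = -856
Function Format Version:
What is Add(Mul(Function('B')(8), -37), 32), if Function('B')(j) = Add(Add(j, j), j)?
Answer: -856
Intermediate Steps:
Function('B')(j) = Mul(3, j) (Function('B')(j) = Add(Mul(2, j), j) = Mul(3, j))
Add(Mul(Function('B')(8), -37), 32) = Add(Mul(Mul(3, 8), -37), 32) = Add(Mul(24, -37), 32) = Add(-888, 32) = -856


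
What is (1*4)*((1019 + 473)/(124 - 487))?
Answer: -5968/363 ≈ -16.441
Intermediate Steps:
(1*4)*((1019 + 473)/(124 - 487)) = 4*(1492/(-363)) = 4*(1492*(-1/363)) = 4*(-1492/363) = -5968/363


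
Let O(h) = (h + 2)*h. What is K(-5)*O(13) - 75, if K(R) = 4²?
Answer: 3045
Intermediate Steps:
K(R) = 16
O(h) = h*(2 + h) (O(h) = (2 + h)*h = h*(2 + h))
K(-5)*O(13) - 75 = 16*(13*(2 + 13)) - 75 = 16*(13*15) - 75 = 16*195 - 75 = 3120 - 75 = 3045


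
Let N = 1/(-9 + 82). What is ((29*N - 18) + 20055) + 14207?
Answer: 2499841/73 ≈ 34244.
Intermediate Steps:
N = 1/73 ≈ 0.013699
((29*N - 18) + 20055) + 14207 = ((29*(1/73) - 18) + 20055) + 14207 = ((29/73 - 18) + 20055) + 14207 = (-1285/73 + 20055) + 14207 = 1462730/73 + 14207 = 2499841/73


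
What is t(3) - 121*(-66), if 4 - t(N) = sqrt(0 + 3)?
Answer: 7990 - sqrt(3) ≈ 7988.3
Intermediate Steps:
t(N) = 4 - sqrt(3) (t(N) = 4 - sqrt(0 + 3) = 4 - sqrt(3))
t(3) - 121*(-66) = (4 - sqrt(3)) - 121*(-66) = (4 - sqrt(3)) + 7986 = 7990 - sqrt(3)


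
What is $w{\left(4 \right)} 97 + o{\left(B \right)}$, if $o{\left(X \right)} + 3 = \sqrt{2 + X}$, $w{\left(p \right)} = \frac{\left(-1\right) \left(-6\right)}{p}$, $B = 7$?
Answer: $\frac{291}{2} \approx 145.5$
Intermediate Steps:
$w{\left(p \right)} = \frac{6}{p}$
$o{\left(X \right)} = -3 + \sqrt{2 + X}$
$w{\left(4 \right)} 97 + o{\left(B \right)} = \frac{6}{4} \cdot 97 - \left(3 - \sqrt{2 + 7}\right) = 6 \cdot \frac{1}{4} \cdot 97 - \left(3 - \sqrt{9}\right) = \frac{3}{2} \cdot 97 + \left(-3 + 3\right) = \frac{291}{2} + 0 = \frac{291}{2}$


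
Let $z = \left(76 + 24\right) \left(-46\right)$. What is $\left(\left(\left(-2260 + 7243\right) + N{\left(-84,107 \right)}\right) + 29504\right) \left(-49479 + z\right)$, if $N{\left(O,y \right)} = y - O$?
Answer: $-1875351562$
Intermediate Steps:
$z = -4600$ ($z = 100 \left(-46\right) = -4600$)
$\left(\left(\left(-2260 + 7243\right) + N{\left(-84,107 \right)}\right) + 29504\right) \left(-49479 + z\right) = \left(\left(\left(-2260 + 7243\right) + \left(107 - -84\right)\right) + 29504\right) \left(-49479 - 4600\right) = \left(\left(4983 + \left(107 + 84\right)\right) + 29504\right) \left(-54079\right) = \left(\left(4983 + 191\right) + 29504\right) \left(-54079\right) = \left(5174 + 29504\right) \left(-54079\right) = 34678 \left(-54079\right) = -1875351562$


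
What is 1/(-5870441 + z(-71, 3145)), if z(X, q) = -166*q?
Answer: -1/6392511 ≈ -1.5643e-7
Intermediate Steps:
1/(-5870441 + z(-71, 3145)) = 1/(-5870441 - 166*3145) = 1/(-5870441 - 522070) = 1/(-6392511) = -1/6392511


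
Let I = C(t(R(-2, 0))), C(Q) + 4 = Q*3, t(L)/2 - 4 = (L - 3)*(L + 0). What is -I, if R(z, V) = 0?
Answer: -20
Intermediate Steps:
t(L) = 8 + 2*L*(-3 + L) (t(L) = 8 + 2*((L - 3)*(L + 0)) = 8 + 2*((-3 + L)*L) = 8 + 2*(L*(-3 + L)) = 8 + 2*L*(-3 + L))
C(Q) = -4 + 3*Q (C(Q) = -4 + Q*3 = -4 + 3*Q)
I = 20 (I = -4 + 3*(8 - 6*0 + 2*0²) = -4 + 3*(8 + 0 + 2*0) = -4 + 3*(8 + 0 + 0) = -4 + 3*8 = -4 + 24 = 20)
-I = -1*20 = -20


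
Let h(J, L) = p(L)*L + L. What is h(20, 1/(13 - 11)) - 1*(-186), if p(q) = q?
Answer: 747/4 ≈ 186.75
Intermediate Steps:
h(J, L) = L + L² (h(J, L) = L*L + L = L² + L = L + L²)
h(20, 1/(13 - 11)) - 1*(-186) = (1 + 1/(13 - 11))/(13 - 11) - 1*(-186) = (1 + 1/2)/2 + 186 = (1 + ½)/2 + 186 = (½)*(3/2) + 186 = ¾ + 186 = 747/4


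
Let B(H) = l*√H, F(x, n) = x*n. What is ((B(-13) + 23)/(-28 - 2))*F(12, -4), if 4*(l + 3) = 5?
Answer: 184/5 - 14*I*√13/5 ≈ 36.8 - 10.096*I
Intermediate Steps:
l = -7/4 (l = -3 + (¼)*5 = -3 + 5/4 = -7/4 ≈ -1.7500)
F(x, n) = n*x
B(H) = -7*√H/4
((B(-13) + 23)/(-28 - 2))*F(12, -4) = ((-7*I*√13/4 + 23)/(-28 - 2))*(-4*12) = ((-7*I*√13/4 + 23)/(-30))*(-48) = ((-7*I*√13/4 + 23)*(-1/30))*(-48) = ((23 - 7*I*√13/4)*(-1/30))*(-48) = (-23/30 + 7*I*√13/120)*(-48) = 184/5 - 14*I*√13/5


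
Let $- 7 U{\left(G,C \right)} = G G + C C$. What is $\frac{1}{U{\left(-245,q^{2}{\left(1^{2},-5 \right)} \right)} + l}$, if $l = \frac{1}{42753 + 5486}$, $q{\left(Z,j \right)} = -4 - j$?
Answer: $- \frac{337673}{2895594207} \approx -0.00011662$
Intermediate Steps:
$U{\left(G,C \right)} = - \frac{C^{2}}{7} - \frac{G^{2}}{7}$ ($U{\left(G,C \right)} = - \frac{G G + C C}{7} = - \frac{G^{2} + C^{2}}{7} = - \frac{C^{2} + G^{2}}{7} = - \frac{C^{2}}{7} - \frac{G^{2}}{7}$)
$l = \frac{1}{48239} \approx 2.073 \cdot 10^{-5}$
$\frac{1}{U{\left(-245,q^{2}{\left(1^{2},-5 \right)} \right)} + l} = \frac{1}{\left(- \frac{\left(\left(-4 - -5\right)^{2}\right)^{2}}{7} - \frac{\left(-245\right)^{2}}{7}\right) + \frac{1}{48239}} = \frac{1}{\left(- \frac{\left(\left(-4 + 5\right)^{2}\right)^{2}}{7} - 8575\right) + \frac{1}{48239}} = \frac{1}{\left(- \frac{\left(1^{2}\right)^{2}}{7} - 8575\right) + \frac{1}{48239}} = \frac{1}{\left(- \frac{1^{2}}{7} - 8575\right) + \frac{1}{48239}} = \frac{1}{\left(\left(- \frac{1}{7}\right) 1 - 8575\right) + \frac{1}{48239}} = \frac{1}{\left(- \frac{1}{7} - 8575\right) + \frac{1}{48239}} = \frac{1}{- \frac{60026}{7} + \frac{1}{48239}} = \frac{1}{- \frac{2895594207}{337673}} = - \frac{337673}{2895594207}$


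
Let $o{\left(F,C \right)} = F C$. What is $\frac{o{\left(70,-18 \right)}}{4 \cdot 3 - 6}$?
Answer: $-210$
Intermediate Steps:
$o{\left(F,C \right)} = C F$
$\frac{o{\left(70,-18 \right)}}{4 \cdot 3 - 6} = \frac{\left(-18\right) 70}{4 \cdot 3 - 6} = - \frac{1260}{12 - 6} = - \frac{1260}{6} = \left(-1260\right) \frac{1}{6} = -210$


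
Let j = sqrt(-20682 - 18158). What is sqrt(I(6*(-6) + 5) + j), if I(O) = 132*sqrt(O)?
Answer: sqrt(2)*sqrt(I)*sqrt(sqrt(9710) + 66*sqrt(31)) ≈ 21.587 + 21.587*I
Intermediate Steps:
j = 2*I*sqrt(9710) (j = sqrt(-38840) = 2*I*sqrt(9710) ≈ 197.08*I)
sqrt(I(6*(-6) + 5) + j) = sqrt(132*sqrt(6*(-6) + 5) + 2*I*sqrt(9710)) = sqrt(132*sqrt(-36 + 5) + 2*I*sqrt(9710)) = sqrt(132*sqrt(-31) + 2*I*sqrt(9710)) = sqrt(132*(I*sqrt(31)) + 2*I*sqrt(9710)) = sqrt(132*I*sqrt(31) + 2*I*sqrt(9710)) = sqrt(2*I*sqrt(9710) + 132*I*sqrt(31))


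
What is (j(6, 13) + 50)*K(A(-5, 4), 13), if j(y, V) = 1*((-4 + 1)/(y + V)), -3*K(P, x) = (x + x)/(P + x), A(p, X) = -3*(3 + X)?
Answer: 12311/228 ≈ 53.996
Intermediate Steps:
A(p, X) = -9 - 3*X
K(P, x) = -2*x/(3*(P + x)) (K(P, x) = -(x + x)/(3*(P + x)) = -2*x/(3*(P + x)))
j(y, V) = -3/(V + y) (j(y, V) = 1*(-3/(V + y)) = -3/(V + y))
(j(6, 13) + 50)*K(A(-5, 4), 13) = (-3/(13 + 6) + 50)*(-2*13/(3*(-9 - 3*4) + 3*13)) = (-3/19 + 50)*(-2*13/(3*(-9 - 12) + 39)) = (-3*1/19 + 50)*(-2*13/(3*(-21) + 39)) = (-3/19 + 50)*(-2*13/(-63 + 39)) = 947*(-2*13/(-24))/19 = 947*(-2*13*(-1/24))/19 = (947/19)*(13/12) = 12311/228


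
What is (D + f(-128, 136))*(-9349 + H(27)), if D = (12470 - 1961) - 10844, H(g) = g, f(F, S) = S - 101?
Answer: 2796600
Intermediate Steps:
f(F, S) = -101 + S
D = -335 (D = 10509 - 10844 = -335)
(D + f(-128, 136))*(-9349 + H(27)) = (-335 + (-101 + 136))*(-9349 + 27) = (-335 + 35)*(-9322) = -300*(-9322) = 2796600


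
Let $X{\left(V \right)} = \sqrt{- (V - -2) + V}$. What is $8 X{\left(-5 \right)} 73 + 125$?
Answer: $125 + 584 i \sqrt{2} \approx 125.0 + 825.9 i$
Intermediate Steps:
$X{\left(V \right)} = i \sqrt{2}$ ($X{\left(V \right)} = \sqrt{- (V + 2) + V} = \sqrt{- (2 + V) + V} = \sqrt{\left(-2 - V\right) + V} = \sqrt{-2} = i \sqrt{2}$)
$8 X{\left(-5 \right)} 73 + 125 = 8 i \sqrt{2} \cdot 73 + 125 = 584 i \sqrt{2} + 125 = 125 + 584 i \sqrt{2}$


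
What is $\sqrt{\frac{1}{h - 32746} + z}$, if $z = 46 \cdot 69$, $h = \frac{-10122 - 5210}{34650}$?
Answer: $\frac{\sqrt{265765300910280951}}{9150518} \approx 56.338$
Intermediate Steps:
$h = - \frac{7666}{17325}$ ($h = \left(-10122 - 5210\right) \frac{1}{34650} = \left(-15332\right) \frac{1}{34650} = - \frac{7666}{17325} \approx -0.44248$)
$z = 3174$
$\sqrt{\frac{1}{h - 32746} + z} = \sqrt{\frac{1}{- \frac{7666}{17325} - 32746} + 3174} = \sqrt{\frac{1}{- \frac{567332116}{17325}} + 3174} = \sqrt{- \frac{17325}{567332116} + 3174} = \sqrt{\frac{1800712118859}{567332116}} = \frac{\sqrt{265765300910280951}}{9150518}$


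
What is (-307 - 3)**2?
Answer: 96100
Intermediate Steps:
(-307 - 3)**2 = (-310)**2 = 96100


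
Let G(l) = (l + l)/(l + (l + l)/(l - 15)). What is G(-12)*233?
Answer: 12582/25 ≈ 503.28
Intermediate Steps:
G(l) = 2*l/(l + 2*l/(-15 + l)) (G(l) = (2*l)/(l + (2*l)/(-15 + l)) = (2*l)/(l + 2*l/(-15 + l)) = 2*l/(l + 2*l/(-15 + l)))
G(-12)*233 = (2*(-15 - 12)/(-13 - 12))*233 = (2*(-27)/(-25))*233 = (2*(-1/25)*(-27))*233 = (54/25)*233 = 12582/25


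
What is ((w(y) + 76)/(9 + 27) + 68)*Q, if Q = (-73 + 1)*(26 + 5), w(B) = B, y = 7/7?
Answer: -156550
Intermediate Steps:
y = 1 (y = 7*(⅐) = 1)
Q = -2232 (Q = -72*31 = -2232)
((w(y) + 76)/(9 + 27) + 68)*Q = ((1 + 76)/(9 + 27) + 68)*(-2232) = (77/36 + 68)*(-2232) = (2525/36)*(-2232) = -156550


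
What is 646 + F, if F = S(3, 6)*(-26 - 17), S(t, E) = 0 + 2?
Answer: 560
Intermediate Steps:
S(t, E) = 2
F = -86 (F = 2*(-26 - 17) = 2*(-43) = -86)
646 + F = 646 - 86 = 560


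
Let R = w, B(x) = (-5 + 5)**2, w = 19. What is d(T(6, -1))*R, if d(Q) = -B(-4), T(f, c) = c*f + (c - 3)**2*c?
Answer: 0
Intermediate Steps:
B(x) = 0 (B(x) = 0**2 = 0)
T(f, c) = c*f + c*(-3 + c)**2 (T(f, c) = c*f + (-3 + c)**2*c = c*f + c*(-3 + c)**2)
d(Q) = 0 (d(Q) = -1*0 = 0)
R = 19
d(T(6, -1))*R = 0*19 = 0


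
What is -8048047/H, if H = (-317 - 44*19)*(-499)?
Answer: -8048047/575347 ≈ -13.988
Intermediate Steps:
H = 575347 (H = (-317 - 836)*(-499) = -1153*(-499) = 575347)
-8048047/H = -8048047/575347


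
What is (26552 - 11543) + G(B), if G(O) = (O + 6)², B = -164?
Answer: 39973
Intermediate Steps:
G(O) = (6 + O)²
(26552 - 11543) + G(B) = (26552 - 11543) + (6 - 164)² = 15009 + (-158)² = 15009 + 24964 = 39973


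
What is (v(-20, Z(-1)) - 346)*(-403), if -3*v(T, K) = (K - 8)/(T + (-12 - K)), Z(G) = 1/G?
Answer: 139477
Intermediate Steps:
v(T, K) = -(-8 + K)/(3*(-12 + T - K)) (v(T, K) = -(K - 8)/(3*(T + (-12 - K))) = -(-8 + K)/(3*(-12 + T - K)))
(v(-20, Z(-1)) - 346)*(-403) = ((-8 + 1/(-1))/(3*(12 + 1/(-1) - 1*(-20))) - 346)*(-403) = ((-8 - 1)/(3*(12 - 1 + 20)) - 346)*(-403) = ((⅓)*(-9)/31 - 346)*(-403) = ((⅓)*(1/31)*(-9) - 346)*(-403) = (-3/31 - 346)*(-403) = -10729/31*(-403) = 139477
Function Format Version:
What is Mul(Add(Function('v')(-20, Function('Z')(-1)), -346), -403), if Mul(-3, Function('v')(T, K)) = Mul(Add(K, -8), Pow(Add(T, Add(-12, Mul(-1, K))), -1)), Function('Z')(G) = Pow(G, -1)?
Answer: 139477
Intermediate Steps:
Function('v')(T, K) = Mul(Rational(-1, 3), Pow(Add(-12, T, Mul(-1, K)), -1), Add(-8, K)) (Function('v')(T, K) = Mul(Rational(-1, 3), Mul(Add(K, -8), Pow(Add(T, Add(-12, Mul(-1, K))), -1))) = Mul(Rational(-1, 3), Mul(Add(-8, K), Pow(Add(-12, T, Mul(-1, K)), -1))) = Mul(Rational(-1, 3), Mul(Pow(Add(-12, T, Mul(-1, K)), -1), Add(-8, K))) = Mul(Rational(-1, 3), Pow(Add(-12, T, Mul(-1, K)), -1), Add(-8, K)))
Mul(Add(Function('v')(-20, Function('Z')(-1)), -346), -403) = Mul(Add(Mul(Rational(1, 3), Pow(Add(12, Pow(-1, -1), Mul(-1, -20)), -1), Add(-8, Pow(-1, -1))), -346), -403) = Mul(Add(Mul(Rational(1, 3), Pow(Add(12, -1, 20), -1), Add(-8, -1)), -346), -403) = Mul(Add(Mul(Rational(1, 3), Pow(31, -1), -9), -346), -403) = Mul(Add(Mul(Rational(1, 3), Rational(1, 31), -9), -346), -403) = Mul(Add(Rational(-3, 31), -346), -403) = Mul(Rational(-10729, 31), -403) = 139477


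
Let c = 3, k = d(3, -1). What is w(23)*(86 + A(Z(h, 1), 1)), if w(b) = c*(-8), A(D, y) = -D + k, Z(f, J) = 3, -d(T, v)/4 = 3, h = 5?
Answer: -1704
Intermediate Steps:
d(T, v) = -12 (d(T, v) = -4*3 = -12)
k = -12
A(D, y) = -12 - D (A(D, y) = -D - 12 = -12 - D)
w(b) = -24 (w(b) = 3*(-8) = -24)
w(23)*(86 + A(Z(h, 1), 1)) = -24*(86 + (-12 - 1*3)) = -24*(86 + (-12 - 3)) = -24*(86 - 15) = -24*71 = -1704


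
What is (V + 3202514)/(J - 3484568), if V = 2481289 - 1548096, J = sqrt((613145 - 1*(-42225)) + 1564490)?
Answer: -1200929355798/1011850993897 - 1378569*sqrt(554965)/2023701987794 ≈ -1.1874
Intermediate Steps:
J = 2*sqrt(554965) (J = sqrt((613145 + 42225) + 1564490) = sqrt(655370 + 1564490) = sqrt(2219860) = 2*sqrt(554965) ≈ 1489.9)
V = 933193
(V + 3202514)/(J - 3484568) = (933193 + 3202514)/(2*sqrt(554965) - 3484568) = 4135707/(-3484568 + 2*sqrt(554965))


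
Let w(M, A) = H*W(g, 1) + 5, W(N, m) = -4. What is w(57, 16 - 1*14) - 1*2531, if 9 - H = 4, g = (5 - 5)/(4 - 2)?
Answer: -2546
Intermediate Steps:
g = 0 (g = 0/2 = 0*(½) = 0)
H = 5 (H = 9 - 1*4 = 9 - 4 = 5)
w(M, A) = -15 (w(M, A) = 5*(-4) + 5 = -20 + 5 = -15)
w(57, 16 - 1*14) - 1*2531 = -15 - 1*2531 = -15 - 2531 = -2546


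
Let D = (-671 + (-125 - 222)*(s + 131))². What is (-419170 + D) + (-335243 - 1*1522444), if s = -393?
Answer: 8141522192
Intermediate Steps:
D = 8143799049 (D = (-671 + (-125 - 222)*(-393 + 131))² = (-671 - 347*(-262))² = (-671 + 90914)² = 90243² = 8143799049)
(-419170 + D) + (-335243 - 1*1522444) = (-419170 + 8143799049) + (-335243 - 1*1522444) = 8143379879 + (-335243 - 1522444) = 8143379879 - 1857687 = 8141522192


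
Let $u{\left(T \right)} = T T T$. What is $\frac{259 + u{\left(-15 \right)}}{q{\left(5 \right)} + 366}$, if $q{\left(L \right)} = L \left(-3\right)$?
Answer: $- \frac{3116}{351} \approx -8.8775$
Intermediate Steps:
$u{\left(T \right)} = T^{3}$ ($u{\left(T \right)} = T^{2} T = T^{3}$)
$q{\left(L \right)} = - 3 L$
$\frac{259 + u{\left(-15 \right)}}{q{\left(5 \right)} + 366} = \frac{259 + \left(-15\right)^{3}}{\left(-3\right) 5 + 366} = \frac{259 - 3375}{-15 + 366} = - \frac{3116}{351}$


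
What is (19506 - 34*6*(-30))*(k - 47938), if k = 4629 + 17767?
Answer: -654539292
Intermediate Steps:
k = 22396
(19506 - 34*6*(-30))*(k - 47938) = (19506 - 34*6*(-30))*(22396 - 47938) = (19506 - 204*(-30))*(-25542) = (19506 + 6120)*(-25542) = 25626*(-25542) = -654539292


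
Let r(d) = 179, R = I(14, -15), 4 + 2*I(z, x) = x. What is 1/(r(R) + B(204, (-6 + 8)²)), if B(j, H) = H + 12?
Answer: 1/195 ≈ 0.0051282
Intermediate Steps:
I(z, x) = -2 + x/2
R = -19/2 (R = -2 + (½)*(-15) = -2 - 15/2 = -19/2 ≈ -9.5000)
B(j, H) = 12 + H
1/(r(R) + B(204, (-6 + 8)²)) = 1/(179 + (12 + (-6 + 8)²)) = 1/(179 + (12 + 2²)) = 1/(179 + (12 + 4)) = 1/(179 + 16) = 1/195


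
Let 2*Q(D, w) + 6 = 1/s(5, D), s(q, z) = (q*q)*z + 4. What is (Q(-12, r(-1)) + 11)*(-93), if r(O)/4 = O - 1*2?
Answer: -440355/592 ≈ -743.84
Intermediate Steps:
r(O) = -8 + 4*O (r(O) = 4*(O - 1*2) = 4*(O - 2) = 4*(-2 + O) = -8 + 4*O)
s(q, z) = 4 + z*q**2 (s(q, z) = q**2*z + 4 = z*q**2 + 4 = 4 + z*q**2)
Q(D, w) = -3 + 1/(2*(4 + 25*D)) (Q(D, w) = -3 + 1/(2*(4 + D*5**2)) = -3 + 1/(2*(4 + D*25)) = -3 + 1/(2*(4 + 25*D)))
(Q(-12, r(-1)) + 11)*(-93) = ((-23 - 150*(-12))/(2*(4 + 25*(-12))) + 11)*(-93) = ((-23 + 1800)/(2*(4 - 300)) + 11)*(-93) = ((1/2)*1777/(-296) + 11)*(-93) = ((1/2)*(-1/296)*1777 + 11)*(-93) = (-1777/592 + 11)*(-93) = (4735/592)*(-93) = -440355/592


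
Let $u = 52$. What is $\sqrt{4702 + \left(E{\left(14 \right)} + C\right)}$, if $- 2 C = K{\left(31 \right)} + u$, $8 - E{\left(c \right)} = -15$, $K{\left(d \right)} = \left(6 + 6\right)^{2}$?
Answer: $\sqrt{4627} \approx 68.022$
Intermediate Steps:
$K{\left(d \right)} = 144$ ($K{\left(d \right)} = 12^{2} = 144$)
$E{\left(c \right)} = 23$ ($E{\left(c \right)} = 8 - -15 = 8 + 15 = 23$)
$C = -98$ ($C = - \frac{144 + 52}{2} = \left(- \frac{1}{2}\right) 196 = -98$)
$\sqrt{4702 + \left(E{\left(14 \right)} + C\right)} = \sqrt{4702 + \left(23 - 98\right)} = \sqrt{4702 - 75} = \sqrt{4627}$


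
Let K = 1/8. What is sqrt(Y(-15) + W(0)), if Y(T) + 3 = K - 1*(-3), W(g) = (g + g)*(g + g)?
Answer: sqrt(2)/4 ≈ 0.35355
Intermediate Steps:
W(g) = 4*g**2 (W(g) = (2*g)*(2*g) = 4*g**2)
K = 1/8 ≈ 0.12500
Y(T) = 1/8 (Y(T) = -3 + (1/8 - 1*(-3)) = -3 + (1/8 + 3) = -3 + 25/8 = 1/8)
sqrt(Y(-15) + W(0)) = sqrt(1/8 + 4*0**2) = sqrt(1/8 + 4*0) = sqrt(1/8 + 0) = sqrt(1/8) = sqrt(2)/4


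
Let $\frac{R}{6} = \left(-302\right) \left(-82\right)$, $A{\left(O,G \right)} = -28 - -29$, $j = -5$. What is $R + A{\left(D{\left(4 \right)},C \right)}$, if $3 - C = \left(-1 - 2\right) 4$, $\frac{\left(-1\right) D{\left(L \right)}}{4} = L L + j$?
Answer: $148585$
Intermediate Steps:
$D{\left(L \right)} = 20 - 4 L^{2}$ ($D{\left(L \right)} = - 4 \left(L L - 5\right) = - 4 \left(L^{2} - 5\right) = - 4 \left(-5 + L^{2}\right) = 20 - 4 L^{2}$)
$C = 15$ ($C = 3 - \left(-1 - 2\right) 4 = 3 - \left(-3\right) 4 = 3 - -12 = 3 + 12 = 15$)
$A{\left(O,G \right)} = 1$ ($A{\left(O,G \right)} = -28 + 29 = 1$)
$R = 148584$ ($R = 6 \left(\left(-302\right) \left(-82\right)\right) = 6 \cdot 24764 = 148584$)
$R + A{\left(D{\left(4 \right)},C \right)} = 148584 + 1 = 148585$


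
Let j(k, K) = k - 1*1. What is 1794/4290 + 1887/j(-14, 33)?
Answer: -6896/55 ≈ -125.38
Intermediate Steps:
j(k, K) = -1 + k (j(k, K) = k - 1 = -1 + k)
1794/4290 + 1887/j(-14, 33) = 1794/4290 + 1887/(-1 - 14) = 1794*(1/4290) + 1887/(-15) = 23/55 + 1887*(-1/15) = 23/55 - 629/5 = -6896/55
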